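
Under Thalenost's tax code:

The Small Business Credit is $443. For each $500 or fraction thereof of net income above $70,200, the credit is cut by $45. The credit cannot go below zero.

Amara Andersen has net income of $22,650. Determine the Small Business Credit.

Small Business Credit: $22,650 is at or below the $70,200 threshold, so the full $443 applies.

$443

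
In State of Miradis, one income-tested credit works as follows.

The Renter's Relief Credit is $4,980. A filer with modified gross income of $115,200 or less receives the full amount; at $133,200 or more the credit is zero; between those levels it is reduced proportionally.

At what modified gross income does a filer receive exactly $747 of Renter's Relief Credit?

$747 is 747/4,980 of the full $4,980, so 4,233/4,980 of the $18,000 range has been used: income = $115,200 + $18,000 × 4,233/4,980 = $130,500.

$130,500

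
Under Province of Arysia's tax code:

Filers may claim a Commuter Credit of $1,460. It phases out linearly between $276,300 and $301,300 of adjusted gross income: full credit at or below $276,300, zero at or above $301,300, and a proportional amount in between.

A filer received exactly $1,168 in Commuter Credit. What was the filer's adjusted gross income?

$1,168 is 1,168/1,460 of the full $1,460, so 292/1,460 of the $25,000 range has been used: income = $276,300 + $25,000 × 292/1,460 = $281,300.

$281,300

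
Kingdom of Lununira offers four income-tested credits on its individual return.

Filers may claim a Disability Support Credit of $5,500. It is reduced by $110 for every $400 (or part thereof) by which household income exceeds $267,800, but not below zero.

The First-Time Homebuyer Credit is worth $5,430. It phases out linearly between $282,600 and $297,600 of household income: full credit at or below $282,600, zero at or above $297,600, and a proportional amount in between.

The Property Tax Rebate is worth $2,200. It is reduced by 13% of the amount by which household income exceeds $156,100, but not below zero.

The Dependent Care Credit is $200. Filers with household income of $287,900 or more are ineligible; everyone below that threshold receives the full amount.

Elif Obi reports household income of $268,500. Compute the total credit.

Disability Support Credit: income exceeds $267,800 by $700, which is 2 full-or-partial $400 increments; reduction = 2 × $110 = $220, leaving $5,280.
First-Time Homebuyer Credit: $268,500 is at or below the $282,600 threshold, so the full $5,430 applies.
Property Tax Rebate: 13% of the $112,400 excess over $156,100 is $14,612 ≥ base, so the credit is $0.
Dependent Care Credit: $268,500 is below the $287,900 cutoff, so the full $200 applies.
Total: $5,280 + $5,430 + $0 + $200 = $10,910.

$10,910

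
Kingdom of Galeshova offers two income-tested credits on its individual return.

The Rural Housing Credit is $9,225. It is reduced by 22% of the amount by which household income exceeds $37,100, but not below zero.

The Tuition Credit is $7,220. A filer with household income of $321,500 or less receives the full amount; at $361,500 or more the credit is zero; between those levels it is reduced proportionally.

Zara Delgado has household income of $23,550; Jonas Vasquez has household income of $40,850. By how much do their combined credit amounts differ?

Zara ($23,550): Rural Housing Credit: $23,550 is at or below the $37,100 threshold, so the full $9,225 applies. Tuition Credit: $23,550 is at or below the $321,500 threshold, so the full $7,220 applies. total $9,225 + $7,220 = $16,445
Jonas ($40,850): Rural Housing Credit: 22% of the $3,750 excess over $37,100 is $825; credit = $9,225 − $825 = $8,400. Tuition Credit: $40,850 is at or below the $321,500 threshold, so the full $7,220 applies. total $8,400 + $7,220 = $15,620
Difference: |$16,445 − $15,620| = $825.

$825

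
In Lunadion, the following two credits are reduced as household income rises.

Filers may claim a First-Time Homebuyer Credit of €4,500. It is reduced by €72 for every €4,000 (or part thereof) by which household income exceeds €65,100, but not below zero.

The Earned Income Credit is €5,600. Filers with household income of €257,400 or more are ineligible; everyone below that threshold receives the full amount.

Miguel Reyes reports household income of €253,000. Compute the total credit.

€6,716

First-Time Homebuyer Credit: income exceeds €65,100 by €187,900, which is 47 full-or-partial €4,000 increments; reduction = 47 × €72 = €3,384, leaving €1,116.
Earned Income Credit: €253,000 is below the €257,400 cutoff, so the full €5,600 applies.
Total: €1,116 + €5,600 = €6,716.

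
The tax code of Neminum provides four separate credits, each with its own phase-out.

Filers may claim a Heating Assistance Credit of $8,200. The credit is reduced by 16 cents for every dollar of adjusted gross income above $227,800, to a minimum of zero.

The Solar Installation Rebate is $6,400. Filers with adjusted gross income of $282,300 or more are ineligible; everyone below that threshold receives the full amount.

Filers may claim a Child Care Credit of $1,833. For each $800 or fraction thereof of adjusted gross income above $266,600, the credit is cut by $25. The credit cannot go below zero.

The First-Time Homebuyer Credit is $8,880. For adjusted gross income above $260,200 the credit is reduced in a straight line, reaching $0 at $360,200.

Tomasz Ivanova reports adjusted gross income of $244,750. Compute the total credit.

$22,601

Heating Assistance Credit: 16% of the $16,950 excess over $227,800 is $2,712; credit = $8,200 − $2,712 = $5,488.
Solar Installation Rebate: $244,750 is below the $282,300 cutoff, so the full $6,400 applies.
Child Care Credit: $244,750 is at or below the $266,600 threshold, so the full $1,833 applies.
First-Time Homebuyer Credit: $244,750 is at or below the $260,200 threshold, so the full $8,880 applies.
Total: $5,488 + $6,400 + $1,833 + $8,880 = $22,601.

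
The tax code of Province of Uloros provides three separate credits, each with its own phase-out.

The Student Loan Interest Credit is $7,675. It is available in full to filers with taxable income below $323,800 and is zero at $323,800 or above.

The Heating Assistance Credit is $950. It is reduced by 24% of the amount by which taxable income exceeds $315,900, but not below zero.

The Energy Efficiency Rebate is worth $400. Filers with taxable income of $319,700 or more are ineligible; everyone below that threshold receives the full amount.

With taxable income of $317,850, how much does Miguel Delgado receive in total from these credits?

$8,557

Student Loan Interest Credit: $317,850 is below the $323,800 cutoff, so the full $7,675 applies.
Heating Assistance Credit: 24% of the $1,950 excess over $315,900 is $468; credit = $950 − $468 = $482.
Energy Efficiency Rebate: $317,850 is below the $319,700 cutoff, so the full $400 applies.
Total: $7,675 + $482 + $400 = $8,557.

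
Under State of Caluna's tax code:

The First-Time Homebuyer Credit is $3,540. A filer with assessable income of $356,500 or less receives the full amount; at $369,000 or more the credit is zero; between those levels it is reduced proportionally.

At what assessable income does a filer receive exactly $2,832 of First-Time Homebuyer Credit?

$359,000

$2,832 is 2,832/3,540 of the full $3,540, so 708/3,540 of the $12,500 range has been used: income = $356,500 + $12,500 × 708/3,540 = $359,000.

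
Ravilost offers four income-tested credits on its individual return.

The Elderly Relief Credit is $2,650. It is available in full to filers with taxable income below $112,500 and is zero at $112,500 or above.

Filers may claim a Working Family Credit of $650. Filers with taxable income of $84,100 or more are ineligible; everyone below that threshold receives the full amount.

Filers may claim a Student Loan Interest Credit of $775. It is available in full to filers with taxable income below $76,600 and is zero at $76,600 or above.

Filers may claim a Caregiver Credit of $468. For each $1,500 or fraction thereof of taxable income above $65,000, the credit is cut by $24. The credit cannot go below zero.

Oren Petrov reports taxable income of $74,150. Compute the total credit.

Elderly Relief Credit: $74,150 is below the $112,500 cutoff, so the full $2,650 applies.
Working Family Credit: $74,150 is below the $84,100 cutoff, so the full $650 applies.
Student Loan Interest Credit: $74,150 is below the $76,600 cutoff, so the full $775 applies.
Caregiver Credit: income exceeds $65,000 by $9,150, which is 7 full-or-partial $1,500 increments; reduction = 7 × $24 = $168, leaving $300.
Total: $2,650 + $650 + $775 + $300 = $4,375.

$4,375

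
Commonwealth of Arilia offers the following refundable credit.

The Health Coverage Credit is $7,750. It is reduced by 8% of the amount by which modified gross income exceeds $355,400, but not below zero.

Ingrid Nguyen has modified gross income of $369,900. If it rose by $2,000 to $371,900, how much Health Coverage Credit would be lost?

$160

At $369,900 — 8% of the $14,500 excess over $355,400 is $1,160; credit = $7,750 − $1,160 = $6,590.
At $371,900 — 8% of the $16,500 excess over $355,400 is $1,320; credit = $7,750 − $1,320 = $6,430.
Lost: $6,590 − $6,430 = $160.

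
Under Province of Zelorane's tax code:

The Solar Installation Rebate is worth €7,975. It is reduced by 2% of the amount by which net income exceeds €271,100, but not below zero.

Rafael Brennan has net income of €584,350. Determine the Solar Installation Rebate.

€1,710

Solar Installation Rebate: 2% of the €313,250 excess over €271,100 is €6,265; credit = €7,975 − €6,265 = €1,710.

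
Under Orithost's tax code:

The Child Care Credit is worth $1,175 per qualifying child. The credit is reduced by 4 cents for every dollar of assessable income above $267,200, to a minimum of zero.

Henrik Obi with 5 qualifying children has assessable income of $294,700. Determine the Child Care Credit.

$4,775

Child Care Credit: base = 5 × $1,175 = $5,875. 4% of the $27,500 excess over $267,200 is $1,100; credit = $5,875 − $1,100 = $4,775.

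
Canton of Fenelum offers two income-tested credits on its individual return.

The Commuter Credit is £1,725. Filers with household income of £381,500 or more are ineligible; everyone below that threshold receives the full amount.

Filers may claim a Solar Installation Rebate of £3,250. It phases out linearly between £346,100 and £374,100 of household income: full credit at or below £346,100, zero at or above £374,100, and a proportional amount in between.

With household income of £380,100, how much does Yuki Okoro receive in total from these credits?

£1,725

Commuter Credit: £380,100 is below the £381,500 cutoff, so the full £1,725 applies.
Solar Installation Rebate: £380,100 is at or above £374,100, so the credit is £0.
Total: £1,725 + £0 = £1,725.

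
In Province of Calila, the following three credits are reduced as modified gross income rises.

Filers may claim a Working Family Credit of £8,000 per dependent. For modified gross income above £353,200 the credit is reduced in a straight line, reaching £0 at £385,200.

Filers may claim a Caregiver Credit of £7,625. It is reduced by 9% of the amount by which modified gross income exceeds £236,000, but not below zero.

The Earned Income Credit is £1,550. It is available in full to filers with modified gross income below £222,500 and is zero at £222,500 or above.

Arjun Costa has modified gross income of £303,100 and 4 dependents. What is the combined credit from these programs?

£33,586

Working Family Credit: base = 4 × £8,000 = £32,000. £303,100 is at or below the £353,200 threshold, so the full £32,000 applies.
Caregiver Credit: 9% of the £67,100 excess over £236,000 is £6,039; credit = £7,625 − £6,039 = £1,586.
Earned Income Credit: £303,100 meets or exceeds the £222,500 cutoff, so the credit is £0.
Total: £32,000 + £1,586 + £0 = £33,586.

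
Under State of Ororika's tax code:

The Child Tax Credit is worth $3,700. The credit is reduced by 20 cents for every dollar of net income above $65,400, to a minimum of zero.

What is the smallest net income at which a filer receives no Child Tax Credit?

The credit falls by 20% of each dollar above $65,400, so it reaches zero when the excess is $3,700 / 20% = $18,500: income = $65,400 + $18,500 = $83,900.

$83,900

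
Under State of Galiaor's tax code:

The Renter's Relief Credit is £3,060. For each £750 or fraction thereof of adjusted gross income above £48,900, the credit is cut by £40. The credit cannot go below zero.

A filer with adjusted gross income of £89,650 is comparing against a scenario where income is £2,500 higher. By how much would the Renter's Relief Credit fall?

£120

At £89,650 — income exceeds £48,900 by £40,750, which is 55 full-or-partial £750 increments; reduction = 55 × £40 = £2,200, leaving £860.
At £92,150 — income exceeds £48,900 by £43,250, which is 58 full-or-partial £750 increments; reduction = 58 × £40 = £2,320, leaving £740.
Lost: £860 − £740 = £120.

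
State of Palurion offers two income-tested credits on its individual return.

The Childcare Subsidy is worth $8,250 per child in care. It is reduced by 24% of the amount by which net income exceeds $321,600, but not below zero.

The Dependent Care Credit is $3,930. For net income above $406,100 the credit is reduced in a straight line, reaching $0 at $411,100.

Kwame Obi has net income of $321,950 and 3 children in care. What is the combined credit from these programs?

Childcare Subsidy: base = 3 × $8,250 = $24,750. 24% of the $350 excess over $321,600 is $84; credit = $24,750 − $84 = $24,666.
Dependent Care Credit: $321,950 is at or below the $406,100 threshold, so the full $3,930 applies.
Total: $24,666 + $3,930 = $28,596.

$28,596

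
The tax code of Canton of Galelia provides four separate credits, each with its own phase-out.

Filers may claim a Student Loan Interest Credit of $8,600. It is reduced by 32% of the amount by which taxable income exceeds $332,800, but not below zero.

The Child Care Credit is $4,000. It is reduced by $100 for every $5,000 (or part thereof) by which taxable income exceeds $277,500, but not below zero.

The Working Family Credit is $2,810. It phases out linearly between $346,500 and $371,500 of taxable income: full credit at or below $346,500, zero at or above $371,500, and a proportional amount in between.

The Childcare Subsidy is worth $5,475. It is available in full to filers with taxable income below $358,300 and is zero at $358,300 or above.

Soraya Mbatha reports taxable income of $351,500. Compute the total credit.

$12,839

Student Loan Interest Credit: 32% of the $18,700 excess over $332,800 is $5,984; credit = $8,600 − $5,984 = $2,616.
Child Care Credit: income exceeds $277,500 by $74,000, which is 15 full-or-partial $5,000 increments; reduction = 15 × $100 = $1,500, leaving $2,500.
Working Family Credit: $351,500 is $5,000 into a $25,000 phase-out range, leaving 20,000/25,000 of the credit: $2,810 × 20,000/25,000 = $2,248.
Childcare Subsidy: $351,500 is below the $358,300 cutoff, so the full $5,475 applies.
Total: $2,616 + $2,500 + $2,248 + $5,475 = $12,839.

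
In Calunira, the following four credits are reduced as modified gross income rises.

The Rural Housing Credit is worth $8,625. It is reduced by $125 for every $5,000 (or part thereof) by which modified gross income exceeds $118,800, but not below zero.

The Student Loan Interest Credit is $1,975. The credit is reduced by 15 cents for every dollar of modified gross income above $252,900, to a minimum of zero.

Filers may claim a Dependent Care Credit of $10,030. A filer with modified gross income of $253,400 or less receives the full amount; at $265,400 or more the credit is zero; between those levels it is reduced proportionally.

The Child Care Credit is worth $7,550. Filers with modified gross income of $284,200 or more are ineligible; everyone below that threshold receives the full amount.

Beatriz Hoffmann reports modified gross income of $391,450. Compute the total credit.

Rural Housing Credit: income exceeds $118,800 by $272,650, which is 55 full-or-partial $5,000 increments; reduction = 55 × $125 = $6,875, leaving $1,750.
Student Loan Interest Credit: 15% of the $138,550 excess over $252,900 is $20,782.50 ≥ base, so the credit is $0.
Dependent Care Credit: $391,450 is at or above $265,400, so the credit is $0.
Child Care Credit: $391,450 meets or exceeds the $284,200 cutoff, so the credit is $0.
Total: $1,750 + $0 + $0 + $0 = $1,750.

$1,750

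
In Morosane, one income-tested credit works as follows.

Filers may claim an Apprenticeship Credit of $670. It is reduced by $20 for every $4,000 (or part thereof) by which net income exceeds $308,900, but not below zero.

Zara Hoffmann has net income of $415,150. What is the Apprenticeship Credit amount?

$130

Apprenticeship Credit: income exceeds $308,900 by $106,250, which is 27 full-or-partial $4,000 increments; reduction = 27 × $20 = $540, leaving $130.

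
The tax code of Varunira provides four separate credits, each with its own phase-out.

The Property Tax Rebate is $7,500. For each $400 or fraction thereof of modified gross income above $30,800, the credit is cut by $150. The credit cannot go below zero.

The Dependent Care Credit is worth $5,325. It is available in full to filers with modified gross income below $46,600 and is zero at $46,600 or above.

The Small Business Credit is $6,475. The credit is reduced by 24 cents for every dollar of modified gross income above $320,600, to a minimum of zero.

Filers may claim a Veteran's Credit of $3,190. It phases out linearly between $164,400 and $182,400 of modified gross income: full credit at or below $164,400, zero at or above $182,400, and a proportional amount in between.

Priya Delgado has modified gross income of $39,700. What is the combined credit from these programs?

$19,040

Property Tax Rebate: income exceeds $30,800 by $8,900, which is 23 full-or-partial $400 increments; reduction = 23 × $150 = $3,450, leaving $4,050.
Dependent Care Credit: $39,700 is below the $46,600 cutoff, so the full $5,325 applies.
Small Business Credit: $39,700 is at or below the $320,600 threshold, so the full $6,475 applies.
Veteran's Credit: $39,700 is at or below the $164,400 threshold, so the full $3,190 applies.
Total: $4,050 + $5,325 + $6,475 + $3,190 = $19,040.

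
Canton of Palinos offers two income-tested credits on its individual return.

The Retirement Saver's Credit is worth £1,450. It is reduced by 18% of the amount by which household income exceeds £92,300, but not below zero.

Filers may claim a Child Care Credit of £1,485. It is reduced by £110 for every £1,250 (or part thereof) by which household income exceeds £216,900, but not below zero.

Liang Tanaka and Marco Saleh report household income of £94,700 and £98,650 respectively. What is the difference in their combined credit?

£711

Liang (£94,700): Retirement Saver's Credit: 18% of the £2,400 excess over £92,300 is £432; credit = £1,450 − £432 = £1,018. Child Care Credit: £94,700 is at or below the £216,900 threshold, so the full £1,485 applies. total £1,018 + £1,485 = £2,503
Marco (£98,650): Retirement Saver's Credit: 18% of the £6,350 excess over £92,300 is £1,143; credit = £1,450 − £1,143 = £307. Child Care Credit: £98,650 is at or below the £216,900 threshold, so the full £1,485 applies. total £307 + £1,485 = £1,792
Difference: |£2,503 − £1,792| = £711.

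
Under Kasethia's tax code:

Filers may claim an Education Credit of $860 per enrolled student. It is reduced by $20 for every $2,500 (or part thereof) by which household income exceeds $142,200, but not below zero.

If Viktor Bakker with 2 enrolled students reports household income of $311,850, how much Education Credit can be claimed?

$360

Education Credit: base = 2 × $860 = $1,720. income exceeds $142,200 by $169,650, which is 68 full-or-partial $2,500 increments; reduction = 68 × $20 = $1,360, leaving $360.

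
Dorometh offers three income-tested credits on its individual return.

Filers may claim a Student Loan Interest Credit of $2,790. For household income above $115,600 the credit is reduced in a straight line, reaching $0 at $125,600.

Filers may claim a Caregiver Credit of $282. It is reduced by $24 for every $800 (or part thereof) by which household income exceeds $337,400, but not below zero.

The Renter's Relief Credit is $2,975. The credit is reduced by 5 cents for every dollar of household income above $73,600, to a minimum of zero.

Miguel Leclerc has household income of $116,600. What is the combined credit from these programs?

Student Loan Interest Credit: $116,600 is $1,000 into a $10,000 phase-out range, leaving 9,000/10,000 of the credit: $2,790 × 9,000/10,000 = $2,511.
Caregiver Credit: $116,600 is at or below the $337,400 threshold, so the full $282 applies.
Renter's Relief Credit: 5% of the $43,000 excess over $73,600 is $2,150; credit = $2,975 − $2,150 = $825.
Total: $2,511 + $282 + $825 = $3,618.

$3,618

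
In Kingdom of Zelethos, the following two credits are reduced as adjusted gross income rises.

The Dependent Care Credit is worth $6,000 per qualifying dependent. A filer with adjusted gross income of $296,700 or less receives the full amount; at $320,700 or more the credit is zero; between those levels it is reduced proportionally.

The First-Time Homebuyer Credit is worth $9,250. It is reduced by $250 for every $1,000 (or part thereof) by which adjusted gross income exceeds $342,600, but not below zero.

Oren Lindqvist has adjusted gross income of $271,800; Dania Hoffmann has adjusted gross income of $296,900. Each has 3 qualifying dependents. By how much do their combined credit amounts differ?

Oren ($271,800): Dependent Care Credit: base = 3 × $6,000 = $18,000. $271,800 is at or below the $296,700 threshold, so the full $18,000 applies. First-Time Homebuyer Credit: $271,800 is at or below the $342,600 threshold, so the full $9,250 applies. total $18,000 + $9,250 = $27,250
Dania ($296,900): Dependent Care Credit: base = 3 × $6,000 = $18,000. $296,900 is $200 into a $24,000 phase-out range, leaving 23,800/24,000 of the credit: $18,000 × 23,800/24,000 = $17,850. First-Time Homebuyer Credit: $296,900 is at or below the $342,600 threshold, so the full $9,250 applies. total $17,850 + $9,250 = $27,100
Difference: |$27,250 − $27,100| = $150.

$150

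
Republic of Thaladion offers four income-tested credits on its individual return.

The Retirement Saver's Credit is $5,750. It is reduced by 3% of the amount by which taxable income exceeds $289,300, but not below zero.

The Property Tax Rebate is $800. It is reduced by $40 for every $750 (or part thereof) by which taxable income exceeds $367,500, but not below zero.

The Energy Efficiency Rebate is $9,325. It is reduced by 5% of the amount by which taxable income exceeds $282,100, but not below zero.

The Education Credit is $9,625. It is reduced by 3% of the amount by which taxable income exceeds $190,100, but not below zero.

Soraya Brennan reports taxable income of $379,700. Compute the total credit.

$11,540

Retirement Saver's Credit: 3% of the $90,400 excess over $289,300 is $2,712; credit = $5,750 − $2,712 = $3,038.
Property Tax Rebate: income exceeds $367,500 by $12,200, which is 17 full-or-partial $750 increments; reduction = 17 × $40 = $680, leaving $120.
Energy Efficiency Rebate: 5% of the $97,600 excess over $282,100 is $4,880; credit = $9,325 − $4,880 = $4,445.
Education Credit: 3% of the $189,600 excess over $190,100 is $5,688; credit = $9,625 − $5,688 = $3,937.
Total: $3,038 + $120 + $4,445 + $3,937 = $11,540.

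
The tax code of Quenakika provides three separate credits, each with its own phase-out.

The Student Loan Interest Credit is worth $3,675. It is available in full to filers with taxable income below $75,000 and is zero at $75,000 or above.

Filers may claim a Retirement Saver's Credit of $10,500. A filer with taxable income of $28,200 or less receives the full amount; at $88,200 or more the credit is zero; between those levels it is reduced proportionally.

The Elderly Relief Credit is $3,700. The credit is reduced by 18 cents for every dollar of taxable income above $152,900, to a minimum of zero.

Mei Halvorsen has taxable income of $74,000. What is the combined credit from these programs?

Student Loan Interest Credit: $74,000 is below the $75,000 cutoff, so the full $3,675 applies.
Retirement Saver's Credit: $74,000 is $45,800 into a $60,000 phase-out range, leaving 14,200/60,000 of the credit: $10,500 × 14,200/60,000 = $2,485.
Elderly Relief Credit: $74,000 is at or below the $152,900 threshold, so the full $3,700 applies.
Total: $3,675 + $2,485 + $3,700 = $9,860.

$9,860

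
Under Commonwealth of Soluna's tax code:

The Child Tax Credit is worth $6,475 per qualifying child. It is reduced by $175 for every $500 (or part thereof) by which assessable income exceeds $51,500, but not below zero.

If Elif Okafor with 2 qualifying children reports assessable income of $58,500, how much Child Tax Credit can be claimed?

Child Tax Credit: base = 2 × $6,475 = $12,950. income exceeds $51,500 by $7,000, which is 14 full-or-partial $500 increments; reduction = 14 × $175 = $2,450, leaving $10,500.

$10,500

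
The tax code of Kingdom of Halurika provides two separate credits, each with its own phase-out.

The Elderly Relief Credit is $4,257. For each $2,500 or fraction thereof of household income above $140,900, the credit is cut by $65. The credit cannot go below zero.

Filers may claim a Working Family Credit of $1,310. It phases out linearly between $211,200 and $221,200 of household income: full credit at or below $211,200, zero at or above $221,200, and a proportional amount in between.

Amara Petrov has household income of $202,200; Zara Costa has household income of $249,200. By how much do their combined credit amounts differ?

Amara ($202,200): Elderly Relief Credit: income exceeds $140,900 by $61,300, which is 25 full-or-partial $2,500 increments; reduction = 25 × $65 = $1,625, leaving $2,632. Working Family Credit: $202,200 is at or below the $211,200 threshold, so the full $1,310 applies. total $2,632 + $1,310 = $3,942
Zara ($249,200): Elderly Relief Credit: income exceeds $140,900 by $108,300, which is 44 full-or-partial $2,500 increments; reduction = 44 × $65 = $2,860, leaving $1,397. Working Family Credit: $249,200 is at or above $221,200, so the credit is $0. total $1,397 + $0 = $1,397
Difference: |$3,942 − $1,397| = $2,545.

$2,545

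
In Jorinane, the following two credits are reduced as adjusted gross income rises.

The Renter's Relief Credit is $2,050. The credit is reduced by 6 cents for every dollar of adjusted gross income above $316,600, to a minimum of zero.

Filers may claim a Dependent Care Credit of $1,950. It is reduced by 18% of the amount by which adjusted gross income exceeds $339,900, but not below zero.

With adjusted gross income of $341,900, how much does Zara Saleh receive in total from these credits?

Renter's Relief Credit: 6% of the $25,300 excess over $316,600 is $1,518; credit = $2,050 − $1,518 = $532.
Dependent Care Credit: 18% of the $2,000 excess over $339,900 is $360; credit = $1,950 − $360 = $1,590.
Total: $532 + $1,590 = $2,122.

$2,122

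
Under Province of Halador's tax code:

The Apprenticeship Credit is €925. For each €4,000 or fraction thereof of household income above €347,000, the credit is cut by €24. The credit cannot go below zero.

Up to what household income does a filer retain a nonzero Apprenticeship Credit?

€499,000

After 38 increments the reduction is 38 × €24 = €912, leaving €13; one more increment wipes it out. Increment 38 ends at excess 38 × €4,000 = €152,000, so the highest qualifying income is €347,000 + €152,000 = €499,000.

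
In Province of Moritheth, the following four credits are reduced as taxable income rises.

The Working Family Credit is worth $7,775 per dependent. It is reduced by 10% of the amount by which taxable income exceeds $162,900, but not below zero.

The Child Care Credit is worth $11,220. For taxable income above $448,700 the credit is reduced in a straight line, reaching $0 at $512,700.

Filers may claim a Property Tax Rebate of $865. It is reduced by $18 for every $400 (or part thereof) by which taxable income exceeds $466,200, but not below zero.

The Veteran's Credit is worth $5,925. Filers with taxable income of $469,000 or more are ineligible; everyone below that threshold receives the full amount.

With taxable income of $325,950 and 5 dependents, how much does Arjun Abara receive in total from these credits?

Working Family Credit: base = 5 × $7,775 = $38,875. 10% of the $163,050 excess over $162,900 is $16,305; credit = $38,875 − $16,305 = $22,570.
Child Care Credit: $325,950 is at or below the $448,700 threshold, so the full $11,220 applies.
Property Tax Rebate: $325,950 is at or below the $466,200 threshold, so the full $865 applies.
Veteran's Credit: $325,950 is below the $469,000 cutoff, so the full $5,925 applies.
Total: $22,570 + $11,220 + $865 + $5,925 = $40,580.

$40,580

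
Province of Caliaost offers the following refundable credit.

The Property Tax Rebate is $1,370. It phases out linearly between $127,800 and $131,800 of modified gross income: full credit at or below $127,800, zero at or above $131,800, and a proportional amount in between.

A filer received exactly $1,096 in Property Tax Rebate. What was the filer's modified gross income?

$1,096 is 1,096/1,370 of the full $1,370, so 274/1,370 of the $4,000 range has been used: income = $127,800 + $4,000 × 274/1,370 = $128,600.

$128,600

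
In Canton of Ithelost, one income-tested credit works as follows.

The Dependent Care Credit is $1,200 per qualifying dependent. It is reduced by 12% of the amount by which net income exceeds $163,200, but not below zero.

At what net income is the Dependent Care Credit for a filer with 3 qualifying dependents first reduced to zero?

Full credit = 3 × $1,200 = $3,600.
The credit falls by 12% of each dollar above $163,200, so it reaches zero when the excess is $3,600 / 12% = $30,000: income = $163,200 + $30,000 = $193,200.

$193,200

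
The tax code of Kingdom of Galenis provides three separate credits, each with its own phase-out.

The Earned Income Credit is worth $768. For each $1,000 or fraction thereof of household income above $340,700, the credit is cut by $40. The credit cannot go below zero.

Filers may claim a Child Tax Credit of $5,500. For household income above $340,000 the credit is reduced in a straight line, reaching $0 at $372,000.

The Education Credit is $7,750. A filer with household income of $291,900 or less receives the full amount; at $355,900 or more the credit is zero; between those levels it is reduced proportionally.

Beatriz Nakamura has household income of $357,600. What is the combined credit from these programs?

$2,563

Earned Income Credit: income exceeds $340,700 by $16,900, which is 17 full-or-partial $1,000 increments; reduction = 17 × $40 = $680, leaving $88.
Child Tax Credit: $357,600 is $17,600 into a $32,000 phase-out range, leaving 14,400/32,000 of the credit: $5,500 × 14,400/32,000 = $2,475.
Education Credit: $357,600 is at or above $355,900, so the credit is $0.
Total: $88 + $2,475 + $0 = $2,563.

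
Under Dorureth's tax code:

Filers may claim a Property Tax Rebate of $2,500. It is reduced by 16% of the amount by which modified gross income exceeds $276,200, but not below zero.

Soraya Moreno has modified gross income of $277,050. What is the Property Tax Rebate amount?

$2,364

Property Tax Rebate: 16% of the $850 excess over $276,200 is $136; credit = $2,500 − $136 = $2,364.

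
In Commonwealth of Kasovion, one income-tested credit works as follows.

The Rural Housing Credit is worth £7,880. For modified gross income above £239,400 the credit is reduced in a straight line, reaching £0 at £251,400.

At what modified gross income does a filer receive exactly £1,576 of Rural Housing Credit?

£249,000

£1,576 is 1,576/7,880 of the full £7,880, so 6,304/7,880 of the £12,000 range has been used: income = £239,400 + £12,000 × 6,304/7,880 = £249,000.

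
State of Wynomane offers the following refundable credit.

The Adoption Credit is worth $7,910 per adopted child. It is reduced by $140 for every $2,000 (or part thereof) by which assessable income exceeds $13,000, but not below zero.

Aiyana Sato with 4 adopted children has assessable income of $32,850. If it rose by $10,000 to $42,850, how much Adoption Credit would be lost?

$700

At $32,850 — base = 4 × $7,910 = $31,640. income exceeds $13,000 by $19,850, which is 10 full-or-partial $2,000 increments; reduction = 10 × $140 = $1,400, leaving $30,240.
At $42,850 — base = 4 × $7,910 = $31,640. income exceeds $13,000 by $29,850, which is 15 full-or-partial $2,000 increments; reduction = 15 × $140 = $2,100, leaving $29,540.
Lost: $30,240 − $29,540 = $700.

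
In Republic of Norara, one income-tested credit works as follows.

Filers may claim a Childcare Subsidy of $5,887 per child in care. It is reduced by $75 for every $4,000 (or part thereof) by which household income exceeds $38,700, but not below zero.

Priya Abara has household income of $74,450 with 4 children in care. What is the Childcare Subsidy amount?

$22,873

Childcare Subsidy: base = 4 × $5,887 = $23,548. income exceeds $38,700 by $35,750, which is 9 full-or-partial $4,000 increments; reduction = 9 × $75 = $675, leaving $22,873.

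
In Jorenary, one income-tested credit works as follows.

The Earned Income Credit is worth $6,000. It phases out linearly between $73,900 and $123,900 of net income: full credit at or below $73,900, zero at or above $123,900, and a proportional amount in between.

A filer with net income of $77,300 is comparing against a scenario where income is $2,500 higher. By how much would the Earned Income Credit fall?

At $77,300 — $77,300 is $3,400 into a $50,000 phase-out range, leaving 46,600/50,000 of the credit: $6,000 × 46,600/50,000 = $5,592.
At $79,800 — $79,800 is $5,900 into a $50,000 phase-out range, leaving 44,100/50,000 of the credit: $6,000 × 44,100/50,000 = $5,292.
Lost: $5,592 − $5,292 = $300.

$300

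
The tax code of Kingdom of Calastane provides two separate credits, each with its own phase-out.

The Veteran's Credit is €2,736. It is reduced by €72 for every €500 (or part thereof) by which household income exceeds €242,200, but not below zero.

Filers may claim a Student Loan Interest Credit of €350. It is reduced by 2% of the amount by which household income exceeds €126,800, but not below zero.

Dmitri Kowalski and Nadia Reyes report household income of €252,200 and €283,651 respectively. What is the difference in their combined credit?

€1,296

Dmitri (€252,200): Veteran's Credit: income exceeds €242,200 by €10,000, which is 20 full-or-partial €500 increments; reduction = 20 × €72 = €1,440, leaving €1,296. Student Loan Interest Credit: 2% of the €125,400 excess over €126,800 is €2,508 ≥ base, so the credit is €0. total €1,296 + €0 = €1,296
Nadia (€283,651): Veteran's Credit: income exceeds €242,200 by €41,451 → 83 increments × €72 = €5,976 ≥ base, so the credit is €0. Student Loan Interest Credit: 2% of the €156,851 excess over €126,800 is €3,137.02 ≥ base, so the credit is €0. total €0 + €0 = €0
Difference: |€1,296 − €0| = €1,296.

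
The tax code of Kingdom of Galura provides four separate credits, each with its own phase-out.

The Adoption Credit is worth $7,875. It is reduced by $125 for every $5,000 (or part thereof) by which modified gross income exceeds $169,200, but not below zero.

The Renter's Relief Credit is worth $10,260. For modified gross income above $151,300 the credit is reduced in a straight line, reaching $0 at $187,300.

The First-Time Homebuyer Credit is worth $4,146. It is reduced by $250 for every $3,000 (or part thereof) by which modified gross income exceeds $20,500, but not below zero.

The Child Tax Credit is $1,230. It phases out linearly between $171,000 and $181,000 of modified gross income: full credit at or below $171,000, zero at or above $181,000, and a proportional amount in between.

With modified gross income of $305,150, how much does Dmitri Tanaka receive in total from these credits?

Adoption Credit: income exceeds $169,200 by $135,950, which is 28 full-or-partial $5,000 increments; reduction = 28 × $125 = $3,500, leaving $4,375.
Renter's Relief Credit: $305,150 is at or above $187,300, so the credit is $0.
First-Time Homebuyer Credit: income exceeds $20,500 by $284,650 → 95 increments × $250 = $23,750 ≥ base, so the credit is $0.
Child Tax Credit: $305,150 is at or above $181,000, so the credit is $0.
Total: $4,375 + $0 + $0 + $0 = $4,375.

$4,375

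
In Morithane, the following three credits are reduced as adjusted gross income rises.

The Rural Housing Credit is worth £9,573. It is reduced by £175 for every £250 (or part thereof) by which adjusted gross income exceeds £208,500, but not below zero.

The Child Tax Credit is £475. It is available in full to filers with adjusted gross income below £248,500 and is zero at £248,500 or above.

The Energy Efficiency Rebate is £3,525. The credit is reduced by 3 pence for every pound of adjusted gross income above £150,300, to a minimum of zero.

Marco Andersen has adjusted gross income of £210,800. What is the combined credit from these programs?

Rural Housing Credit: income exceeds £208,500 by £2,300, which is 10 full-or-partial £250 increments; reduction = 10 × £175 = £1,750, leaving £7,823.
Child Tax Credit: £210,800 is below the £248,500 cutoff, so the full £475 applies.
Energy Efficiency Rebate: 3% of the £60,500 excess over £150,300 is £1,815; credit = £3,525 − £1,815 = £1,710.
Total: £7,823 + £475 + £1,710 = £10,008.

£10,008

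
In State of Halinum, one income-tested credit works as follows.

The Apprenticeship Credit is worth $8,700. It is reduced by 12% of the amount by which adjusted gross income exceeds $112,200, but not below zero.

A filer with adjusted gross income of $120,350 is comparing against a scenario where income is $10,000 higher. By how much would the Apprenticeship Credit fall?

$1,200

At $120,350 — 12% of the $8,150 excess over $112,200 is $978; credit = $8,700 − $978 = $7,722.
At $130,350 — 12% of the $18,150 excess over $112,200 is $2,178; credit = $8,700 − $2,178 = $6,522.
Lost: $7,722 − $6,522 = $1,200.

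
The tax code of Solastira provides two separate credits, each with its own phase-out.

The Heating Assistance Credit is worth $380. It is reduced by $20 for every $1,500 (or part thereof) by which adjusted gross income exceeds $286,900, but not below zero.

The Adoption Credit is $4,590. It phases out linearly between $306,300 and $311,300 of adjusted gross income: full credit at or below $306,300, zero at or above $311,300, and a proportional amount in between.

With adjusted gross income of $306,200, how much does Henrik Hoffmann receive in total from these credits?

$4,710

Heating Assistance Credit: income exceeds $286,900 by $19,300, which is 13 full-or-partial $1,500 increments; reduction = 13 × $20 = $260, leaving $120.
Adoption Credit: $306,200 is at or below the $306,300 threshold, so the full $4,590 applies.
Total: $120 + $4,590 = $4,710.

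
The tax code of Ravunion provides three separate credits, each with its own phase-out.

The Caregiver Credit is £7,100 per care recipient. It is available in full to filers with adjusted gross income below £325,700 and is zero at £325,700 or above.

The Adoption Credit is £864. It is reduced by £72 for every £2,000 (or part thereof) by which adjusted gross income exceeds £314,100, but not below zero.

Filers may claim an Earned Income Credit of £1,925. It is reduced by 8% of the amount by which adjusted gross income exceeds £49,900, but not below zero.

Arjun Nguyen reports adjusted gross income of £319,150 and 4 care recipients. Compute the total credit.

£29,048

Caregiver Credit: base = 4 × £7,100 = £28,400. £319,150 is below the £325,700 cutoff, so the full £28,400 applies.
Adoption Credit: income exceeds £314,100 by £5,050, which is 3 full-or-partial £2,000 increments; reduction = 3 × £72 = £216, leaving £648.
Earned Income Credit: 8% of the £269,250 excess over £49,900 is £21,540 ≥ base, so the credit is £0.
Total: £28,400 + £648 + £0 = £29,048.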